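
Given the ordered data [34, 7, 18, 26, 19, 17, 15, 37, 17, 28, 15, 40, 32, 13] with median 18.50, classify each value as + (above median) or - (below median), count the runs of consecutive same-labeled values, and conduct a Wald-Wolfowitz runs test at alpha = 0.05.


Step 1: Compute median = 18.50; label A = above, B = below.
Labels in order: ABBAABBABABAAB  (n_A = 7, n_B = 7)
Step 2: Count runs R = 10.
Step 3: Under H0 (random ordering), E[R] = 2*n_A*n_B/(n_A+n_B) + 1 = 2*7*7/14 + 1 = 8.0000.
        Var[R] = 2*n_A*n_B*(2*n_A*n_B - n_A - n_B) / ((n_A+n_B)^2 * (n_A+n_B-1)) = 8232/2548 = 3.2308.
        SD[R] = 1.7974.
Step 4: Continuity-corrected z = (R - 0.5 - E[R]) / SD[R] = (10 - 0.5 - 8.0000) / 1.7974 = 0.8345.
Step 5: Two-sided p-value via normal approximation = 2*(1 - Phi(|z|)) = 0.403986.
Step 6: alpha = 0.05. fail to reject H0.

R = 10, z = 0.8345, p = 0.403986, fail to reject H0.


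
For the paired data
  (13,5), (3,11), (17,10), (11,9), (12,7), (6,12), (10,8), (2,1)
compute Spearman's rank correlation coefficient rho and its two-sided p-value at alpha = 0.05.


Step 1: Rank x and y separately (midranks; no ties here).
rank(x): 13->7, 3->2, 17->8, 11->5, 12->6, 6->3, 10->4, 2->1
rank(y): 5->2, 11->7, 10->6, 9->5, 7->3, 12->8, 8->4, 1->1
Step 2: d_i = R_x(i) - R_y(i); compute d_i^2.
  (7-2)^2=25, (2-7)^2=25, (8-6)^2=4, (5-5)^2=0, (6-3)^2=9, (3-8)^2=25, (4-4)^2=0, (1-1)^2=0
sum(d^2) = 88.
Step 3: rho = 1 - 6*88 / (8*(8^2 - 1)) = 1 - 528/504 = -0.047619.
Step 4: Under H0, t = rho * sqrt((n-2)/(1-rho^2)) = -0.1168 ~ t(6).
Step 5: Two-sided p-value from the t-distribution with 6 df = 0.910849.
Step 6: alpha = 0.05. fail to reject H0.

rho = -0.0476, p = 0.910849, fail to reject H0 at alpha = 0.05.


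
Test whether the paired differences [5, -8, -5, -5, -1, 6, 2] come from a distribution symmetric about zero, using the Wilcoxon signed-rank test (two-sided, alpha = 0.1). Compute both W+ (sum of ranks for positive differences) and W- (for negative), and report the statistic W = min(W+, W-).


Step 1: Drop any zero differences (none here) and take |d_i|.
|d| = [5, 8, 5, 5, 1, 6, 2]
Step 2: Midrank |d_i| (ties get averaged ranks).
ranks: |5|->4, |8|->7, |5|->4, |5|->4, |1|->1, |6|->6, |2|->2
Step 3: Attach original signs; sum ranks with positive sign and with negative sign.
W+ = 4 + 6 + 2 = 12
W- = 7 + 4 + 4 + 1 = 16
(Check: W+ + W- = 28 should equal n(n+1)/2 = 28.)
Step 4: Test statistic W = min(W+, W-) = 12.
Step 5: Ties in |d|, so use the tie-corrected normal approximation.
        E[W] = n(n+1)/4 = 7*8/4 = 14.
        Tie groups: |d|=5 (t=3); sum(t^3 - t) = 24.
        Var[W] = n(n+1)(2n+1)/24 - sum(t^3-t)/48 = 840/24 - 24/48 = 34.5.
        z = (W - E[W]) / sqrt(Var[W]) = (12 - 14) / 5.8737 = -0.3405.
        Two-sided p = 2*Phi(z) = 0.733478.
Step 6: alpha = 0.1. fail to reject H0.

W+ = 12, W- = 16, W = min = 12, p = 0.733478, fail to reject H0.


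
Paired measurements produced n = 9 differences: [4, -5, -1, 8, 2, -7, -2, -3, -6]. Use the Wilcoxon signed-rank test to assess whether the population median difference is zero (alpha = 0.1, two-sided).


Step 1: Drop any zero differences (none here) and take |d_i|.
|d| = [4, 5, 1, 8, 2, 7, 2, 3, 6]
Step 2: Midrank |d_i| (ties get averaged ranks).
ranks: |4|->5, |5|->6, |1|->1, |8|->9, |2|->2.5, |7|->8, |2|->2.5, |3|->4, |6|->7
Step 3: Attach original signs; sum ranks with positive sign and with negative sign.
W+ = 5 + 9 + 2.5 = 16.5
W- = 6 + 1 + 8 + 2.5 + 4 + 7 = 28.5
(Check: W+ + W- = 45 should equal n(n+1)/2 = 45.)
Step 4: Test statistic W = min(W+, W-) = 16.5.
Step 5: Ties in |d|, so use the tie-corrected normal approximation.
        E[W] = n(n+1)/4 = 9*10/4 = 22.5.
        Tie groups: |d|=2 (t=2); sum(t^3 - t) = 6.
        Var[W] = n(n+1)(2n+1)/24 - sum(t^3-t)/48 = 1710/24 - 6/48 = 71.125.
        z = (W - E[W]) / sqrt(Var[W]) = (16.5 - 22.5) / 8.4336 = -0.7114.
        Two-sided p = 2*Phi(z) = 0.476810.
Step 6: alpha = 0.1. fail to reject H0.

W+ = 16.5, W- = 28.5, W = min = 16.5, p = 0.476810, fail to reject H0.


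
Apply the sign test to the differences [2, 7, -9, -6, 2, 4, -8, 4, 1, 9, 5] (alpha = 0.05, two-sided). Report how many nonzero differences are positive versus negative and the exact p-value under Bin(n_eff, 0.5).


Step 1: Discard zero differences. Original n = 11; n_eff = number of nonzero differences = 11.
Nonzero differences (with sign): +2, +7, -9, -6, +2, +4, -8, +4, +1, +9, +5
Step 2: Count signs: positive = 8, negative = 3.
Step 3: Under H0: P(positive) = 0.5, so the number of positives S ~ Bin(11, 0.5).
Step 4: Two-sided exact p-value = sum of Bin(11,0.5) probabilities at or below the observed probability = 0.226562.
Step 5: alpha = 0.05. fail to reject H0.

n_eff = 11, pos = 8, neg = 3, p = 0.226562, fail to reject H0.


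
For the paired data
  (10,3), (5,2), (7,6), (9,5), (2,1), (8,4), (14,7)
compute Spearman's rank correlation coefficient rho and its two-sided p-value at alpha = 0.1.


Step 1: Rank x and y separately (midranks; no ties here).
rank(x): 10->6, 5->2, 7->3, 9->5, 2->1, 8->4, 14->7
rank(y): 3->3, 2->2, 6->6, 5->5, 1->1, 4->4, 7->7
Step 2: d_i = R_x(i) - R_y(i); compute d_i^2.
  (6-3)^2=9, (2-2)^2=0, (3-6)^2=9, (5-5)^2=0, (1-1)^2=0, (4-4)^2=0, (7-7)^2=0
sum(d^2) = 18.
Step 3: rho = 1 - 6*18 / (7*(7^2 - 1)) = 1 - 108/336 = 0.678571.
Step 4: Under H0, t = rho * sqrt((n-2)/(1-rho^2)) = 2.0657 ~ t(5).
Step 5: Two-sided p-value from the t-distribution with 5 df = 0.093750.
Step 6: alpha = 0.1. reject H0.

rho = 0.6786, p = 0.093750, reject H0 at alpha = 0.1.


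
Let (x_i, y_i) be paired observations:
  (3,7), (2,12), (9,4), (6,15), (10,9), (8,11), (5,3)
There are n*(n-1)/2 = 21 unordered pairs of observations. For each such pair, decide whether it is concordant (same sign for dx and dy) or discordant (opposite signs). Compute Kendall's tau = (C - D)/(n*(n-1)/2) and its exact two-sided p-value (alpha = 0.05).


Step 1: Enumerate the 21 unordered pairs (i,j) with i<j and classify each by sign(x_j-x_i) * sign(y_j-y_i).
  (1,2):dx=-1,dy=+5->D; (1,3):dx=+6,dy=-3->D; (1,4):dx=+3,dy=+8->C; (1,5):dx=+7,dy=+2->C
  (1,6):dx=+5,dy=+4->C; (1,7):dx=+2,dy=-4->D; (2,3):dx=+7,dy=-8->D; (2,4):dx=+4,dy=+3->C
  (2,5):dx=+8,dy=-3->D; (2,6):dx=+6,dy=-1->D; (2,7):dx=+3,dy=-9->D; (3,4):dx=-3,dy=+11->D
  (3,5):dx=+1,dy=+5->C; (3,6):dx=-1,dy=+7->D; (3,7):dx=-4,dy=-1->C; (4,5):dx=+4,dy=-6->D
  (4,6):dx=+2,dy=-4->D; (4,7):dx=-1,dy=-12->C; (5,6):dx=-2,dy=+2->D; (5,7):dx=-5,dy=-6->C
  (6,7):dx=-3,dy=-8->C
Step 2: C = 9, D = 12, total pairs = 21.
Step 3: tau = (C - D)/(n(n-1)/2) = (9 - 12)/21 = -0.142857.
Step 4: Exact two-sided p-value (enumerate n! = 5040 permutations of y under H0): p = 0.772619.
Step 5: alpha = 0.05. fail to reject H0.

tau_b = -0.1429 (C=9, D=12), p = 0.772619, fail to reject H0.


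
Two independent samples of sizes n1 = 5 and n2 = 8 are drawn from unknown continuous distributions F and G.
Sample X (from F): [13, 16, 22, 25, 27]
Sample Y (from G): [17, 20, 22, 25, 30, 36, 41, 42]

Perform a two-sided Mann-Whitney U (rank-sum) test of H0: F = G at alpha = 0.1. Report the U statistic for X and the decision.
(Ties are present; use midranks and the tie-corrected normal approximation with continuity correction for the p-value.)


Step 1: Combine and sort all 13 observations; assign midranks.
sorted (value, group): (13,X), (16,X), (17,Y), (20,Y), (22,X), (22,Y), (25,X), (25,Y), (27,X), (30,Y), (36,Y), (41,Y), (42,Y)
ranks: 13->1, 16->2, 17->3, 20->4, 22->5.5, 22->5.5, 25->7.5, 25->7.5, 27->9, 30->10, 36->11, 41->12, 42->13
Step 2: Rank sum for X: R1 = 1 + 2 + 5.5 + 7.5 + 9 = 25.
Step 3: U_X = R1 - n1(n1+1)/2 = 25 - 5*6/2 = 25 - 15 = 10.
       U_Y = n1*n2 - U_X = 40 - 10 = 30.
Step 4: Ties are present, so use the tie-corrected normal approximation (with continuity correction) for the p-value.
Step 5: p-value = 0.163169; compare to alpha = 0.1. fail to reject H0.

U_X = 10, p = 0.163169, fail to reject H0 at alpha = 0.1.


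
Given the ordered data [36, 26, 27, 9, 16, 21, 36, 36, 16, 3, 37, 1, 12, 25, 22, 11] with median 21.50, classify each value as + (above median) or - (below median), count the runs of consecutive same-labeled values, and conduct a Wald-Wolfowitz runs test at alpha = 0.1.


Step 1: Compute median = 21.50; label A = above, B = below.
Labels in order: AAABBBAABBABBAAB  (n_A = 8, n_B = 8)
Step 2: Count runs R = 8.
Step 3: Under H0 (random ordering), E[R] = 2*n_A*n_B/(n_A+n_B) + 1 = 2*8*8/16 + 1 = 9.0000.
        Var[R] = 2*n_A*n_B*(2*n_A*n_B - n_A - n_B) / ((n_A+n_B)^2 * (n_A+n_B-1)) = 14336/3840 = 3.7333.
        SD[R] = 1.9322.
Step 4: Continuity-corrected z = (R + 0.5 - E[R]) / SD[R] = (8 + 0.5 - 9.0000) / 1.9322 = -0.2588.
Step 5: Two-sided p-value via normal approximation = 2*(1 - Phi(|z|)) = 0.795809.
Step 6: alpha = 0.1. fail to reject H0.

R = 8, z = -0.2588, p = 0.795809, fail to reject H0.


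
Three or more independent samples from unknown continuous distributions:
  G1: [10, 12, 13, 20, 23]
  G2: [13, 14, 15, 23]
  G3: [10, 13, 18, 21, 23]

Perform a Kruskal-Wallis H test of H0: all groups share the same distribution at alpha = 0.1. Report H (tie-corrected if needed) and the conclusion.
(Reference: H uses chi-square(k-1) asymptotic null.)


Step 1: Combine all N = 14 observations and assign midranks.
sorted (value, group, rank): (10,G1,1.5), (10,G3,1.5), (12,G1,3), (13,G1,5), (13,G2,5), (13,G3,5), (14,G2,7), (15,G2,8), (18,G3,9), (20,G1,10), (21,G3,11), (23,G1,13), (23,G2,13), (23,G3,13)
Step 2: Sum ranks within each group.
R_1 = 32.5 (n_1 = 5)
R_2 = 33 (n_2 = 4)
R_3 = 39.5 (n_3 = 5)
Step 3: H = 12/(N(N+1)) * sum(R_i^2/n_i) - 3(N+1)
     = 12/(14*15) * (32.5^2/5 + 33^2/4 + 39.5^2/5) - 3*15
     = 0.057143 * 795.55 - 45
     = 0.460000.
Step 4: Ties present; correction factor C = 1 - 54/(14^3 - 14) = 0.980220. Corrected H = 0.460000 / 0.980220 = 0.469283.
Step 5: Under H0, H ~ chi^2(2); p-value = 0.790855.
Step 6: alpha = 0.1. fail to reject H0.

H = 0.4693, df = 2, p = 0.790855, fail to reject H0.


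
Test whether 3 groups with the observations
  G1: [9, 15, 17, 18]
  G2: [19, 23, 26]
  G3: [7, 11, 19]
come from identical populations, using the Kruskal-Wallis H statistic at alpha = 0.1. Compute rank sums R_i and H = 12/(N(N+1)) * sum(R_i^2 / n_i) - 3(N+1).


Step 1: Combine all N = 10 observations and assign midranks.
sorted (value, group, rank): (7,G3,1), (9,G1,2), (11,G3,3), (15,G1,4), (17,G1,5), (18,G1,6), (19,G2,7.5), (19,G3,7.5), (23,G2,9), (26,G2,10)
Step 2: Sum ranks within each group.
R_1 = 17 (n_1 = 4)
R_2 = 26.5 (n_2 = 3)
R_3 = 11.5 (n_3 = 3)
Step 3: H = 12/(N(N+1)) * sum(R_i^2/n_i) - 3(N+1)
     = 12/(10*11) * (17^2/4 + 26.5^2/3 + 11.5^2/3) - 3*11
     = 0.109091 * 350.417 - 33
     = 5.227273.
Step 4: Ties present; correction factor C = 1 - 6/(10^3 - 10) = 0.993939. Corrected H = 5.227273 / 0.993939 = 5.259146.
Step 5: Under H0, H ~ chi^2(2); p-value = 0.072109.
Step 6: alpha = 0.1. reject H0.

H = 5.2591, df = 2, p = 0.072109, reject H0.


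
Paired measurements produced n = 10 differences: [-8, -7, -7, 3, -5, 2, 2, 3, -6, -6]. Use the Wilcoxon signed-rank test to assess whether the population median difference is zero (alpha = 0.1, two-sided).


Step 1: Drop any zero differences (none here) and take |d_i|.
|d| = [8, 7, 7, 3, 5, 2, 2, 3, 6, 6]
Step 2: Midrank |d_i| (ties get averaged ranks).
ranks: |8|->10, |7|->8.5, |7|->8.5, |3|->3.5, |5|->5, |2|->1.5, |2|->1.5, |3|->3.5, |6|->6.5, |6|->6.5
Step 3: Attach original signs; sum ranks with positive sign and with negative sign.
W+ = 3.5 + 1.5 + 1.5 + 3.5 = 10
W- = 10 + 8.5 + 8.5 + 5 + 6.5 + 6.5 = 45
(Check: W+ + W- = 55 should equal n(n+1)/2 = 55.)
Step 4: Test statistic W = min(W+, W-) = 10.
Step 5: Ties in |d|, so use the tie-corrected normal approximation.
        E[W] = n(n+1)/4 = 10*11/4 = 27.5.
        Tie groups: |d|=2 (t=2), |d|=3 (t=2), |d|=6 (t=2), |d|=7 (t=2); sum(t^3 - t) = 24.
        Var[W] = n(n+1)(2n+1)/24 - sum(t^3-t)/48 = 2310/24 - 24/48 = 95.75.
        z = (W - E[W]) / sqrt(Var[W]) = (10 - 27.5) / 9.7852 = -1.7884.
        Two-sided p = 2*Phi(z) = 0.073709.
Step 6: alpha = 0.1. reject H0.

W+ = 10, W- = 45, W = min = 10, p = 0.073709, reject H0.


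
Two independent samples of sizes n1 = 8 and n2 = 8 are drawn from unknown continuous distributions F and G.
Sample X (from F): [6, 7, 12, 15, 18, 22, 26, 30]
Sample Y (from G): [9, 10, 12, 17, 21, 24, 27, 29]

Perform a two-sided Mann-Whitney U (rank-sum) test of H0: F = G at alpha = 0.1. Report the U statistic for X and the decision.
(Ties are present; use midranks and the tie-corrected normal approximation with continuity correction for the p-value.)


Step 1: Combine and sort all 16 observations; assign midranks.
sorted (value, group): (6,X), (7,X), (9,Y), (10,Y), (12,X), (12,Y), (15,X), (17,Y), (18,X), (21,Y), (22,X), (24,Y), (26,X), (27,Y), (29,Y), (30,X)
ranks: 6->1, 7->2, 9->3, 10->4, 12->5.5, 12->5.5, 15->7, 17->8, 18->9, 21->10, 22->11, 24->12, 26->13, 27->14, 29->15, 30->16
Step 2: Rank sum for X: R1 = 1 + 2 + 5.5 + 7 + 9 + 11 + 13 + 16 = 64.5.
Step 3: U_X = R1 - n1(n1+1)/2 = 64.5 - 8*9/2 = 64.5 - 36 = 28.5.
       U_Y = n1*n2 - U_X = 64 - 28.5 = 35.5.
Step 4: Ties are present, so use the tie-corrected normal approximation (with continuity correction) for the p-value.
Step 5: p-value = 0.752538; compare to alpha = 0.1. fail to reject H0.

U_X = 28.5, p = 0.752538, fail to reject H0 at alpha = 0.1.


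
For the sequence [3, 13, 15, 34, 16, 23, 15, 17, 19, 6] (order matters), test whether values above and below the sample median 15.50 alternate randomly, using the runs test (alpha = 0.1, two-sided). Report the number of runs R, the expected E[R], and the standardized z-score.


Step 1: Compute median = 15.50; label A = above, B = below.
Labels in order: BBBAAABAAB  (n_A = 5, n_B = 5)
Step 2: Count runs R = 5.
Step 3: Under H0 (random ordering), E[R] = 2*n_A*n_B/(n_A+n_B) + 1 = 2*5*5/10 + 1 = 6.0000.
        Var[R] = 2*n_A*n_B*(2*n_A*n_B - n_A - n_B) / ((n_A+n_B)^2 * (n_A+n_B-1)) = 2000/900 = 2.2222.
        SD[R] = 1.4907.
Step 4: Continuity-corrected z = (R + 0.5 - E[R]) / SD[R] = (5 + 0.5 - 6.0000) / 1.4907 = -0.3354.
Step 5: Two-sided p-value via normal approximation = 2*(1 - Phi(|z|)) = 0.737316.
Step 6: alpha = 0.1. fail to reject H0.

R = 5, z = -0.3354, p = 0.737316, fail to reject H0.


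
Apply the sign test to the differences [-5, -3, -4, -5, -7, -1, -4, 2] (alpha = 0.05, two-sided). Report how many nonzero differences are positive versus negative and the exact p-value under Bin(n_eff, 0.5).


Step 1: Discard zero differences. Original n = 8; n_eff = number of nonzero differences = 8.
Nonzero differences (with sign): -5, -3, -4, -5, -7, -1, -4, +2
Step 2: Count signs: positive = 1, negative = 7.
Step 3: Under H0: P(positive) = 0.5, so the number of positives S ~ Bin(8, 0.5).
Step 4: Two-sided exact p-value = sum of Bin(8,0.5) probabilities at or below the observed probability = 0.070312.
Step 5: alpha = 0.05. fail to reject H0.

n_eff = 8, pos = 1, neg = 7, p = 0.070312, fail to reject H0.


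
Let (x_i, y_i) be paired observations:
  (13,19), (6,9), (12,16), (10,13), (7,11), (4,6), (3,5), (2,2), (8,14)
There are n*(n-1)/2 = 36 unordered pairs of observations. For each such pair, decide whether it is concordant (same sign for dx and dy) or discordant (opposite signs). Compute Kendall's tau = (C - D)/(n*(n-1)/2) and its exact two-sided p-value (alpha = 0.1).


Step 1: Enumerate the 36 unordered pairs (i,j) with i<j and classify each by sign(x_j-x_i) * sign(y_j-y_i).
  (1,2):dx=-7,dy=-10->C; (1,3):dx=-1,dy=-3->C; (1,4):dx=-3,dy=-6->C; (1,5):dx=-6,dy=-8->C
  (1,6):dx=-9,dy=-13->C; (1,7):dx=-10,dy=-14->C; (1,8):dx=-11,dy=-17->C; (1,9):dx=-5,dy=-5->C
  (2,3):dx=+6,dy=+7->C; (2,4):dx=+4,dy=+4->C; (2,5):dx=+1,dy=+2->C; (2,6):dx=-2,dy=-3->C
  (2,7):dx=-3,dy=-4->C; (2,8):dx=-4,dy=-7->C; (2,9):dx=+2,dy=+5->C; (3,4):dx=-2,dy=-3->C
  (3,5):dx=-5,dy=-5->C; (3,6):dx=-8,dy=-10->C; (3,7):dx=-9,dy=-11->C; (3,8):dx=-10,dy=-14->C
  (3,9):dx=-4,dy=-2->C; (4,5):dx=-3,dy=-2->C; (4,6):dx=-6,dy=-7->C; (4,7):dx=-7,dy=-8->C
  (4,8):dx=-8,dy=-11->C; (4,9):dx=-2,dy=+1->D; (5,6):dx=-3,dy=-5->C; (5,7):dx=-4,dy=-6->C
  (5,8):dx=-5,dy=-9->C; (5,9):dx=+1,dy=+3->C; (6,7):dx=-1,dy=-1->C; (6,8):dx=-2,dy=-4->C
  (6,9):dx=+4,dy=+8->C; (7,8):dx=-1,dy=-3->C; (7,9):dx=+5,dy=+9->C; (8,9):dx=+6,dy=+12->C
Step 2: C = 35, D = 1, total pairs = 36.
Step 3: tau = (C - D)/(n(n-1)/2) = (35 - 1)/36 = 0.944444.
Step 4: Exact two-sided p-value (enumerate n! = 362880 permutations of y under H0): p = 0.000050.
Step 5: alpha = 0.1. reject H0.

tau_b = 0.9444 (C=35, D=1), p = 0.000050, reject H0.


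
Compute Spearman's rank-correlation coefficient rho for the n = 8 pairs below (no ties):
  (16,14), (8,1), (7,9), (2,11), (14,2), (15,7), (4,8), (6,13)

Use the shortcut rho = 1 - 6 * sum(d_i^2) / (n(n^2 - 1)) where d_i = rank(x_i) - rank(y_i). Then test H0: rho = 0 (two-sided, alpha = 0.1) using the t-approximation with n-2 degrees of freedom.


Step 1: Rank x and y separately (midranks; no ties here).
rank(x): 16->8, 8->5, 7->4, 2->1, 14->6, 15->7, 4->2, 6->3
rank(y): 14->8, 1->1, 9->5, 11->6, 2->2, 7->3, 8->4, 13->7
Step 2: d_i = R_x(i) - R_y(i); compute d_i^2.
  (8-8)^2=0, (5-1)^2=16, (4-5)^2=1, (1-6)^2=25, (6-2)^2=16, (7-3)^2=16, (2-4)^2=4, (3-7)^2=16
sum(d^2) = 94.
Step 3: rho = 1 - 6*94 / (8*(8^2 - 1)) = 1 - 564/504 = -0.119048.
Step 4: Under H0, t = rho * sqrt((n-2)/(1-rho^2)) = -0.2937 ~ t(6).
Step 5: Two-sided p-value from the t-distribution with 6 df = 0.778886.
Step 6: alpha = 0.1. fail to reject H0.

rho = -0.1190, p = 0.778886, fail to reject H0 at alpha = 0.1.


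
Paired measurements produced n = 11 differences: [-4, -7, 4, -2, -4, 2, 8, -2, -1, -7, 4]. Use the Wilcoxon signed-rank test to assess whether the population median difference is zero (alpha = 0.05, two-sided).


Step 1: Drop any zero differences (none here) and take |d_i|.
|d| = [4, 7, 4, 2, 4, 2, 8, 2, 1, 7, 4]
Step 2: Midrank |d_i| (ties get averaged ranks).
ranks: |4|->6.5, |7|->9.5, |4|->6.5, |2|->3, |4|->6.5, |2|->3, |8|->11, |2|->3, |1|->1, |7|->9.5, |4|->6.5
Step 3: Attach original signs; sum ranks with positive sign and with negative sign.
W+ = 6.5 + 3 + 11 + 6.5 = 27
W- = 6.5 + 9.5 + 3 + 6.5 + 3 + 1 + 9.5 = 39
(Check: W+ + W- = 66 should equal n(n+1)/2 = 66.)
Step 4: Test statistic W = min(W+, W-) = 27.
Step 5: Ties in |d|, so use the tie-corrected normal approximation.
        E[W] = n(n+1)/4 = 11*12/4 = 33.
        Tie groups: |d|=2 (t=3), |d|=4 (t=4), |d|=7 (t=2); sum(t^3 - t) = 90.
        Var[W] = n(n+1)(2n+1)/24 - sum(t^3-t)/48 = 3036/24 - 90/48 = 124.625.
        z = (W - E[W]) / sqrt(Var[W]) = (27 - 33) / 11.1636 = -0.5375.
        Two-sided p = 2*Phi(z) = 0.590948.
Step 6: alpha = 0.05. fail to reject H0.

W+ = 27, W- = 39, W = min = 27, p = 0.590948, fail to reject H0.


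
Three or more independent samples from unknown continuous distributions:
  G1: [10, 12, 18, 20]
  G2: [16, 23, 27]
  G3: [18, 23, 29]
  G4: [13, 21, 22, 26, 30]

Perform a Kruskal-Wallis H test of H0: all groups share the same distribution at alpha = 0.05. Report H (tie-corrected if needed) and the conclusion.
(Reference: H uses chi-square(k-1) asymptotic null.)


Step 1: Combine all N = 15 observations and assign midranks.
sorted (value, group, rank): (10,G1,1), (12,G1,2), (13,G4,3), (16,G2,4), (18,G1,5.5), (18,G3,5.5), (20,G1,7), (21,G4,8), (22,G4,9), (23,G2,10.5), (23,G3,10.5), (26,G4,12), (27,G2,13), (29,G3,14), (30,G4,15)
Step 2: Sum ranks within each group.
R_1 = 15.5 (n_1 = 4)
R_2 = 27.5 (n_2 = 3)
R_3 = 30 (n_3 = 3)
R_4 = 47 (n_4 = 5)
Step 3: H = 12/(N(N+1)) * sum(R_i^2/n_i) - 3(N+1)
     = 12/(15*16) * (15.5^2/4 + 27.5^2/3 + 30^2/3 + 47^2/5) - 3*16
     = 0.050000 * 1053.95 - 48
     = 4.697292.
Step 4: Ties present; correction factor C = 1 - 12/(15^3 - 15) = 0.996429. Corrected H = 4.697292 / 0.996429 = 4.714128.
Step 5: Under H0, H ~ chi^2(3); p-value = 0.193967.
Step 6: alpha = 0.05. fail to reject H0.

H = 4.7141, df = 3, p = 0.193967, fail to reject H0.


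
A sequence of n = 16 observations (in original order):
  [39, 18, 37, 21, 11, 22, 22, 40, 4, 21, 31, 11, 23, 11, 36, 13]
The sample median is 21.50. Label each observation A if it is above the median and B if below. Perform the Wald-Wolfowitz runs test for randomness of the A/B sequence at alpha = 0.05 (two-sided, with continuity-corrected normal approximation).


Step 1: Compute median = 21.50; label A = above, B = below.
Labels in order: ABABBAAABBABABAB  (n_A = 8, n_B = 8)
Step 2: Count runs R = 12.
Step 3: Under H0 (random ordering), E[R] = 2*n_A*n_B/(n_A+n_B) + 1 = 2*8*8/16 + 1 = 9.0000.
        Var[R] = 2*n_A*n_B*(2*n_A*n_B - n_A - n_B) / ((n_A+n_B)^2 * (n_A+n_B-1)) = 14336/3840 = 3.7333.
        SD[R] = 1.9322.
Step 4: Continuity-corrected z = (R - 0.5 - E[R]) / SD[R] = (12 - 0.5 - 9.0000) / 1.9322 = 1.2939.
Step 5: Two-sided p-value via normal approximation = 2*(1 - Phi(|z|)) = 0.195709.
Step 6: alpha = 0.05. fail to reject H0.

R = 12, z = 1.2939, p = 0.195709, fail to reject H0.


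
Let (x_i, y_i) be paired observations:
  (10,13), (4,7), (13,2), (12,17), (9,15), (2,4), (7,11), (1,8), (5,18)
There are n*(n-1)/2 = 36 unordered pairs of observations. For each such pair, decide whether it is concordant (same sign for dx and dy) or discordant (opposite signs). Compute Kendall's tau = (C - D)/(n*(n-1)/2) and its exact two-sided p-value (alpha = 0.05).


Step 1: Enumerate the 36 unordered pairs (i,j) with i<j and classify each by sign(x_j-x_i) * sign(y_j-y_i).
  (1,2):dx=-6,dy=-6->C; (1,3):dx=+3,dy=-11->D; (1,4):dx=+2,dy=+4->C; (1,5):dx=-1,dy=+2->D
  (1,6):dx=-8,dy=-9->C; (1,7):dx=-3,dy=-2->C; (1,8):dx=-9,dy=-5->C; (1,9):dx=-5,dy=+5->D
  (2,3):dx=+9,dy=-5->D; (2,4):dx=+8,dy=+10->C; (2,5):dx=+5,dy=+8->C; (2,6):dx=-2,dy=-3->C
  (2,7):dx=+3,dy=+4->C; (2,8):dx=-3,dy=+1->D; (2,9):dx=+1,dy=+11->C; (3,4):dx=-1,dy=+15->D
  (3,5):dx=-4,dy=+13->D; (3,6):dx=-11,dy=+2->D; (3,7):dx=-6,dy=+9->D; (3,8):dx=-12,dy=+6->D
  (3,9):dx=-8,dy=+16->D; (4,5):dx=-3,dy=-2->C; (4,6):dx=-10,dy=-13->C; (4,7):dx=-5,dy=-6->C
  (4,8):dx=-11,dy=-9->C; (4,9):dx=-7,dy=+1->D; (5,6):dx=-7,dy=-11->C; (5,7):dx=-2,dy=-4->C
  (5,8):dx=-8,dy=-7->C; (5,9):dx=-4,dy=+3->D; (6,7):dx=+5,dy=+7->C; (6,8):dx=-1,dy=+4->D
  (6,9):dx=+3,dy=+14->C; (7,8):dx=-6,dy=-3->C; (7,9):dx=-2,dy=+7->D; (8,9):dx=+4,dy=+10->C
Step 2: C = 21, D = 15, total pairs = 36.
Step 3: tau = (C - D)/(n(n-1)/2) = (21 - 15)/36 = 0.166667.
Step 4: Exact two-sided p-value (enumerate n! = 362880 permutations of y under H0): p = 0.612202.
Step 5: alpha = 0.05. fail to reject H0.

tau_b = 0.1667 (C=21, D=15), p = 0.612202, fail to reject H0.


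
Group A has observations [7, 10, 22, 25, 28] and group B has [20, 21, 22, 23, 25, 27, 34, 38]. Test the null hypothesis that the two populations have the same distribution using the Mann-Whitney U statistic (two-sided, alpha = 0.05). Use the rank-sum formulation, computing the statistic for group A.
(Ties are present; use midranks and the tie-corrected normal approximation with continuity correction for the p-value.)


Step 1: Combine and sort all 13 observations; assign midranks.
sorted (value, group): (7,X), (10,X), (20,Y), (21,Y), (22,X), (22,Y), (23,Y), (25,X), (25,Y), (27,Y), (28,X), (34,Y), (38,Y)
ranks: 7->1, 10->2, 20->3, 21->4, 22->5.5, 22->5.5, 23->7, 25->8.5, 25->8.5, 27->10, 28->11, 34->12, 38->13
Step 2: Rank sum for X: R1 = 1 + 2 + 5.5 + 8.5 + 11 = 28.
Step 3: U_X = R1 - n1(n1+1)/2 = 28 - 5*6/2 = 28 - 15 = 13.
       U_Y = n1*n2 - U_X = 40 - 13 = 27.
Step 4: Ties are present, so use the tie-corrected normal approximation (with continuity correction) for the p-value.
Step 5: p-value = 0.340019; compare to alpha = 0.05. fail to reject H0.

U_X = 13, p = 0.340019, fail to reject H0 at alpha = 0.05.


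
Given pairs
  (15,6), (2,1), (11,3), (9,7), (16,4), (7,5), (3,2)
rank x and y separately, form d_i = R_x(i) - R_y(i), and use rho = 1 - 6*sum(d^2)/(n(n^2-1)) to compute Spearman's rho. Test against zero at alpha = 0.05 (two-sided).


Step 1: Rank x and y separately (midranks; no ties here).
rank(x): 15->6, 2->1, 11->5, 9->4, 16->7, 7->3, 3->2
rank(y): 6->6, 1->1, 3->3, 7->7, 4->4, 5->5, 2->2
Step 2: d_i = R_x(i) - R_y(i); compute d_i^2.
  (6-6)^2=0, (1-1)^2=0, (5-3)^2=4, (4-7)^2=9, (7-4)^2=9, (3-5)^2=4, (2-2)^2=0
sum(d^2) = 26.
Step 3: rho = 1 - 6*26 / (7*(7^2 - 1)) = 1 - 156/336 = 0.535714.
Step 4: Under H0, t = rho * sqrt((n-2)/(1-rho^2)) = 1.4186 ~ t(5).
Step 5: Two-sided p-value from the t-distribution with 5 df = 0.215217.
Step 6: alpha = 0.05. fail to reject H0.

rho = 0.5357, p = 0.215217, fail to reject H0 at alpha = 0.05.


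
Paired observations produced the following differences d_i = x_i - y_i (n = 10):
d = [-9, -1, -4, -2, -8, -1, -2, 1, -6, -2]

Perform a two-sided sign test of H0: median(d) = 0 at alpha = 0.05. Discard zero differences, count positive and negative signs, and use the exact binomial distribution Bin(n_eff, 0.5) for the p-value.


Step 1: Discard zero differences. Original n = 10; n_eff = number of nonzero differences = 10.
Nonzero differences (with sign): -9, -1, -4, -2, -8, -1, -2, +1, -6, -2
Step 2: Count signs: positive = 1, negative = 9.
Step 3: Under H0: P(positive) = 0.5, so the number of positives S ~ Bin(10, 0.5).
Step 4: Two-sided exact p-value = sum of Bin(10,0.5) probabilities at or below the observed probability = 0.021484.
Step 5: alpha = 0.05. reject H0.

n_eff = 10, pos = 1, neg = 9, p = 0.021484, reject H0.


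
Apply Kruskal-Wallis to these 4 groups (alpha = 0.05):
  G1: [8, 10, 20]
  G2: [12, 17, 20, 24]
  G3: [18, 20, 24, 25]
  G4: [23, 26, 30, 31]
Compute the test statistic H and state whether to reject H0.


Step 1: Combine all N = 15 observations and assign midranks.
sorted (value, group, rank): (8,G1,1), (10,G1,2), (12,G2,3), (17,G2,4), (18,G3,5), (20,G1,7), (20,G2,7), (20,G3,7), (23,G4,9), (24,G2,10.5), (24,G3,10.5), (25,G3,12), (26,G4,13), (30,G4,14), (31,G4,15)
Step 2: Sum ranks within each group.
R_1 = 10 (n_1 = 3)
R_2 = 24.5 (n_2 = 4)
R_3 = 34.5 (n_3 = 4)
R_4 = 51 (n_4 = 4)
Step 3: H = 12/(N(N+1)) * sum(R_i^2/n_i) - 3(N+1)
     = 12/(15*16) * (10^2/3 + 24.5^2/4 + 34.5^2/4 + 51^2/4) - 3*16
     = 0.050000 * 1131.21 - 48
     = 8.560417.
Step 4: Ties present; correction factor C = 1 - 30/(15^3 - 15) = 0.991071. Corrected H = 8.560417 / 0.991071 = 8.637538.
Step 5: Under H0, H ~ chi^2(3); p-value = 0.034519.
Step 6: alpha = 0.05. reject H0.

H = 8.6375, df = 3, p = 0.034519, reject H0.


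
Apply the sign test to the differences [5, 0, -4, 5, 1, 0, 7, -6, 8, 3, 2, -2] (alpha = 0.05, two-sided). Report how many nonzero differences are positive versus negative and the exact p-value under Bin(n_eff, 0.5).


Step 1: Discard zero differences. Original n = 12; n_eff = number of nonzero differences = 10.
Nonzero differences (with sign): +5, -4, +5, +1, +7, -6, +8, +3, +2, -2
Step 2: Count signs: positive = 7, negative = 3.
Step 3: Under H0: P(positive) = 0.5, so the number of positives S ~ Bin(10, 0.5).
Step 4: Two-sided exact p-value = sum of Bin(10,0.5) probabilities at or below the observed probability = 0.343750.
Step 5: alpha = 0.05. fail to reject H0.

n_eff = 10, pos = 7, neg = 3, p = 0.343750, fail to reject H0.


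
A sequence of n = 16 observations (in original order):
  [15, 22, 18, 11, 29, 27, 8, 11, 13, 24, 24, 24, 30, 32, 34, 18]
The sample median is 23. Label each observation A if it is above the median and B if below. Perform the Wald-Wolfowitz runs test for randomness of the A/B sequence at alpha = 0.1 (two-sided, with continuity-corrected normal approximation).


Step 1: Compute median = 23; label A = above, B = below.
Labels in order: BBBBAABBBAAAAAAB  (n_A = 8, n_B = 8)
Step 2: Count runs R = 5.
Step 3: Under H0 (random ordering), E[R] = 2*n_A*n_B/(n_A+n_B) + 1 = 2*8*8/16 + 1 = 9.0000.
        Var[R] = 2*n_A*n_B*(2*n_A*n_B - n_A - n_B) / ((n_A+n_B)^2 * (n_A+n_B-1)) = 14336/3840 = 3.7333.
        SD[R] = 1.9322.
Step 4: Continuity-corrected z = (R + 0.5 - E[R]) / SD[R] = (5 + 0.5 - 9.0000) / 1.9322 = -1.8114.
Step 5: Two-sided p-value via normal approximation = 2*(1 - Phi(|z|)) = 0.070076.
Step 6: alpha = 0.1. reject H0.

R = 5, z = -1.8114, p = 0.070076, reject H0.


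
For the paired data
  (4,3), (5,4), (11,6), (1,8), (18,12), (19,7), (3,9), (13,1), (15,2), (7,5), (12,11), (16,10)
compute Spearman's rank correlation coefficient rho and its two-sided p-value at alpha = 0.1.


Step 1: Rank x and y separately (midranks; no ties here).
rank(x): 4->3, 5->4, 11->6, 1->1, 18->11, 19->12, 3->2, 13->8, 15->9, 7->5, 12->7, 16->10
rank(y): 3->3, 4->4, 6->6, 8->8, 12->12, 7->7, 9->9, 1->1, 2->2, 5->5, 11->11, 10->10
Step 2: d_i = R_x(i) - R_y(i); compute d_i^2.
  (3-3)^2=0, (4-4)^2=0, (6-6)^2=0, (1-8)^2=49, (11-12)^2=1, (12-7)^2=25, (2-9)^2=49, (8-1)^2=49, (9-2)^2=49, (5-5)^2=0, (7-11)^2=16, (10-10)^2=0
sum(d^2) = 238.
Step 3: rho = 1 - 6*238 / (12*(12^2 - 1)) = 1 - 1428/1716 = 0.167832.
Step 4: Under H0, t = rho * sqrt((n-2)/(1-rho^2)) = 0.5384 ~ t(10).
Step 5: Two-sided p-value from the t-distribution with 10 df = 0.602099.
Step 6: alpha = 0.1. fail to reject H0.

rho = 0.1678, p = 0.602099, fail to reject H0 at alpha = 0.1.


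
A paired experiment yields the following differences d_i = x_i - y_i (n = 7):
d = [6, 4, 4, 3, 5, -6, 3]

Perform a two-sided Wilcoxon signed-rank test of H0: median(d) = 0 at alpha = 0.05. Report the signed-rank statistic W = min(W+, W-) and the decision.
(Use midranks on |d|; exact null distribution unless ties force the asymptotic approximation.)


Step 1: Drop any zero differences (none here) and take |d_i|.
|d| = [6, 4, 4, 3, 5, 6, 3]
Step 2: Midrank |d_i| (ties get averaged ranks).
ranks: |6|->6.5, |4|->3.5, |4|->3.5, |3|->1.5, |5|->5, |6|->6.5, |3|->1.5
Step 3: Attach original signs; sum ranks with positive sign and with negative sign.
W+ = 6.5 + 3.5 + 3.5 + 1.5 + 5 + 1.5 = 21.5
W- = 6.5 = 6.5
(Check: W+ + W- = 28 should equal n(n+1)/2 = 28.)
Step 4: Test statistic W = min(W+, W-) = 6.5.
Step 5: Ties in |d|, so use the tie-corrected normal approximation.
        E[W] = n(n+1)/4 = 7*8/4 = 14.
        Tie groups: |d|=3 (t=2), |d|=4 (t=2), |d|=6 (t=2); sum(t^3 - t) = 18.
        Var[W] = n(n+1)(2n+1)/24 - sum(t^3-t)/48 = 840/24 - 18/48 = 34.625.
        z = (W - E[W]) / sqrt(Var[W]) = (6.5 - 14) / 5.8843 = -1.2746.
        Two-sided p = 2*Phi(z) = 0.202459.
Step 6: alpha = 0.05. fail to reject H0.

W+ = 21.5, W- = 6.5, W = min = 6.5, p = 0.202459, fail to reject H0.


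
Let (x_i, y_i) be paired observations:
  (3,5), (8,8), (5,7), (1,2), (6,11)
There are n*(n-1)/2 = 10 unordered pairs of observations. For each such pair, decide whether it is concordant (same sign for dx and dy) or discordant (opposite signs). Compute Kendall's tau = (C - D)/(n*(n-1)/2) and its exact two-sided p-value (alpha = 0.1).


Step 1: Enumerate the 10 unordered pairs (i,j) with i<j and classify each by sign(x_j-x_i) * sign(y_j-y_i).
  (1,2):dx=+5,dy=+3->C; (1,3):dx=+2,dy=+2->C; (1,4):dx=-2,dy=-3->C; (1,5):dx=+3,dy=+6->C
  (2,3):dx=-3,dy=-1->C; (2,4):dx=-7,dy=-6->C; (2,5):dx=-2,dy=+3->D; (3,4):dx=-4,dy=-5->C
  (3,5):dx=+1,dy=+4->C; (4,5):dx=+5,dy=+9->C
Step 2: C = 9, D = 1, total pairs = 10.
Step 3: tau = (C - D)/(n(n-1)/2) = (9 - 1)/10 = 0.800000.
Step 4: Exact two-sided p-value (enumerate n! = 120 permutations of y under H0): p = 0.083333.
Step 5: alpha = 0.1. reject H0.

tau_b = 0.8000 (C=9, D=1), p = 0.083333, reject H0.


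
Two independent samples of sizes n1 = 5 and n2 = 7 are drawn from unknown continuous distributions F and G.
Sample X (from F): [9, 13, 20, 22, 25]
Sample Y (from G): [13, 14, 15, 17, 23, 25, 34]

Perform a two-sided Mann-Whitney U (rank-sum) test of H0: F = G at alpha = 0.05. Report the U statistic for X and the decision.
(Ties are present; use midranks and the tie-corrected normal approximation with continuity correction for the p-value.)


Step 1: Combine and sort all 12 observations; assign midranks.
sorted (value, group): (9,X), (13,X), (13,Y), (14,Y), (15,Y), (17,Y), (20,X), (22,X), (23,Y), (25,X), (25,Y), (34,Y)
ranks: 9->1, 13->2.5, 13->2.5, 14->4, 15->5, 17->6, 20->7, 22->8, 23->9, 25->10.5, 25->10.5, 34->12
Step 2: Rank sum for X: R1 = 1 + 2.5 + 7 + 8 + 10.5 = 29.
Step 3: U_X = R1 - n1(n1+1)/2 = 29 - 5*6/2 = 29 - 15 = 14.
       U_Y = n1*n2 - U_X = 35 - 14 = 21.
Step 4: Ties are present, so use the tie-corrected normal approximation (with continuity correction) for the p-value.
Step 5: p-value = 0.624905; compare to alpha = 0.05. fail to reject H0.

U_X = 14, p = 0.624905, fail to reject H0 at alpha = 0.05.


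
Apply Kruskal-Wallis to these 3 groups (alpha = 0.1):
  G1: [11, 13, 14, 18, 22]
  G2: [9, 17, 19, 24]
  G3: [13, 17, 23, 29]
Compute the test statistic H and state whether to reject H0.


Step 1: Combine all N = 13 observations and assign midranks.
sorted (value, group, rank): (9,G2,1), (11,G1,2), (13,G1,3.5), (13,G3,3.5), (14,G1,5), (17,G2,6.5), (17,G3,6.5), (18,G1,8), (19,G2,9), (22,G1,10), (23,G3,11), (24,G2,12), (29,G3,13)
Step 2: Sum ranks within each group.
R_1 = 28.5 (n_1 = 5)
R_2 = 28.5 (n_2 = 4)
R_3 = 34 (n_3 = 4)
Step 3: H = 12/(N(N+1)) * sum(R_i^2/n_i) - 3(N+1)
     = 12/(13*14) * (28.5^2/5 + 28.5^2/4 + 34^2/4) - 3*14
     = 0.065934 * 654.513 - 42
     = 1.154670.
Step 4: Ties present; correction factor C = 1 - 12/(13^3 - 13) = 0.994505. Corrected H = 1.154670 / 0.994505 = 1.161050.
Step 5: Under H0, H ~ chi^2(2); p-value = 0.559605.
Step 6: alpha = 0.1. fail to reject H0.

H = 1.1610, df = 2, p = 0.559605, fail to reject H0.


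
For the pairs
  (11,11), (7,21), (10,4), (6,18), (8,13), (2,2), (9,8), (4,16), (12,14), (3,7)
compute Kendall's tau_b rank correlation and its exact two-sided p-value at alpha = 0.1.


Step 1: Enumerate the 45 unordered pairs (i,j) with i<j and classify each by sign(x_j-x_i) * sign(y_j-y_i).
  (1,2):dx=-4,dy=+10->D; (1,3):dx=-1,dy=-7->C; (1,4):dx=-5,dy=+7->D; (1,5):dx=-3,dy=+2->D
  (1,6):dx=-9,dy=-9->C; (1,7):dx=-2,dy=-3->C; (1,8):dx=-7,dy=+5->D; (1,9):dx=+1,dy=+3->C
  (1,10):dx=-8,dy=-4->C; (2,3):dx=+3,dy=-17->D; (2,4):dx=-1,dy=-3->C; (2,5):dx=+1,dy=-8->D
  (2,6):dx=-5,dy=-19->C; (2,7):dx=+2,dy=-13->D; (2,8):dx=-3,dy=-5->C; (2,9):dx=+5,dy=-7->D
  (2,10):dx=-4,dy=-14->C; (3,4):dx=-4,dy=+14->D; (3,5):dx=-2,dy=+9->D; (3,6):dx=-8,dy=-2->C
  (3,7):dx=-1,dy=+4->D; (3,8):dx=-6,dy=+12->D; (3,9):dx=+2,dy=+10->C; (3,10):dx=-7,dy=+3->D
  (4,5):dx=+2,dy=-5->D; (4,6):dx=-4,dy=-16->C; (4,7):dx=+3,dy=-10->D; (4,8):dx=-2,dy=-2->C
  (4,9):dx=+6,dy=-4->D; (4,10):dx=-3,dy=-11->C; (5,6):dx=-6,dy=-11->C; (5,7):dx=+1,dy=-5->D
  (5,8):dx=-4,dy=+3->D; (5,9):dx=+4,dy=+1->C; (5,10):dx=-5,dy=-6->C; (6,7):dx=+7,dy=+6->C
  (6,8):dx=+2,dy=+14->C; (6,9):dx=+10,dy=+12->C; (6,10):dx=+1,dy=+5->C; (7,8):dx=-5,dy=+8->D
  (7,9):dx=+3,dy=+6->C; (7,10):dx=-6,dy=-1->C; (8,9):dx=+8,dy=-2->D; (8,10):dx=-1,dy=-9->C
  (9,10):dx=-9,dy=-7->C
Step 2: C = 25, D = 20, total pairs = 45.
Step 3: tau = (C - D)/(n(n-1)/2) = (25 - 20)/45 = 0.111111.
Step 4: Exact two-sided p-value (enumerate n! = 3628800 permutations of y under H0): p = 0.727490.
Step 5: alpha = 0.1. fail to reject H0.

tau_b = 0.1111 (C=25, D=20), p = 0.727490, fail to reject H0.


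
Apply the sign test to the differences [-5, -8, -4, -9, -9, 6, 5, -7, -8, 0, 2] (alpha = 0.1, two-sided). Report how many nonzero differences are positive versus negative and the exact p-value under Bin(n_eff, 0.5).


Step 1: Discard zero differences. Original n = 11; n_eff = number of nonzero differences = 10.
Nonzero differences (with sign): -5, -8, -4, -9, -9, +6, +5, -7, -8, +2
Step 2: Count signs: positive = 3, negative = 7.
Step 3: Under H0: P(positive) = 0.5, so the number of positives S ~ Bin(10, 0.5).
Step 4: Two-sided exact p-value = sum of Bin(10,0.5) probabilities at or below the observed probability = 0.343750.
Step 5: alpha = 0.1. fail to reject H0.

n_eff = 10, pos = 3, neg = 7, p = 0.343750, fail to reject H0.


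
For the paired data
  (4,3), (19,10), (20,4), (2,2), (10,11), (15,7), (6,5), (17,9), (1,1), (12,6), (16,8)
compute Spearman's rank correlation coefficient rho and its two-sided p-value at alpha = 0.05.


Step 1: Rank x and y separately (midranks; no ties here).
rank(x): 4->3, 19->10, 20->11, 2->2, 10->5, 15->7, 6->4, 17->9, 1->1, 12->6, 16->8
rank(y): 3->3, 10->10, 4->4, 2->2, 11->11, 7->7, 5->5, 9->9, 1->1, 6->6, 8->8
Step 2: d_i = R_x(i) - R_y(i); compute d_i^2.
  (3-3)^2=0, (10-10)^2=0, (11-4)^2=49, (2-2)^2=0, (5-11)^2=36, (7-7)^2=0, (4-5)^2=1, (9-9)^2=0, (1-1)^2=0, (6-6)^2=0, (8-8)^2=0
sum(d^2) = 86.
Step 3: rho = 1 - 6*86 / (11*(11^2 - 1)) = 1 - 516/1320 = 0.609091.
Step 4: Under H0, t = rho * sqrt((n-2)/(1-rho^2)) = 2.3040 ~ t(9).
Step 5: Two-sided p-value from the t-distribution with 9 df = 0.046696.
Step 6: alpha = 0.05. reject H0.

rho = 0.6091, p = 0.046696, reject H0 at alpha = 0.05.


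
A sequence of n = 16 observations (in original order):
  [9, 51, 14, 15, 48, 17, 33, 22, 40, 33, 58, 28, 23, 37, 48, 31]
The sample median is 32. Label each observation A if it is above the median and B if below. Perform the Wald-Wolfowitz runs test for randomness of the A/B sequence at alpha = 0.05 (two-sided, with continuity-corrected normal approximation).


Step 1: Compute median = 32; label A = above, B = below.
Labels in order: BABBABABAAABBAAB  (n_A = 8, n_B = 8)
Step 2: Count runs R = 11.
Step 3: Under H0 (random ordering), E[R] = 2*n_A*n_B/(n_A+n_B) + 1 = 2*8*8/16 + 1 = 9.0000.
        Var[R] = 2*n_A*n_B*(2*n_A*n_B - n_A - n_B) / ((n_A+n_B)^2 * (n_A+n_B-1)) = 14336/3840 = 3.7333.
        SD[R] = 1.9322.
Step 4: Continuity-corrected z = (R - 0.5 - E[R]) / SD[R] = (11 - 0.5 - 9.0000) / 1.9322 = 0.7763.
Step 5: Two-sided p-value via normal approximation = 2*(1 - Phi(|z|)) = 0.437558.
Step 6: alpha = 0.05. fail to reject H0.

R = 11, z = 0.7763, p = 0.437558, fail to reject H0.


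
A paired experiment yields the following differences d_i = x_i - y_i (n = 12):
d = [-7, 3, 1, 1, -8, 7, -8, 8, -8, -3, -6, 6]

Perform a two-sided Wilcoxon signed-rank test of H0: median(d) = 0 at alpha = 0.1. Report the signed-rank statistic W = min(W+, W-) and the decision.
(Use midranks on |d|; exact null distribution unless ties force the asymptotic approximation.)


Step 1: Drop any zero differences (none here) and take |d_i|.
|d| = [7, 3, 1, 1, 8, 7, 8, 8, 8, 3, 6, 6]
Step 2: Midrank |d_i| (ties get averaged ranks).
ranks: |7|->7.5, |3|->3.5, |1|->1.5, |1|->1.5, |8|->10.5, |7|->7.5, |8|->10.5, |8|->10.5, |8|->10.5, |3|->3.5, |6|->5.5, |6|->5.5
Step 3: Attach original signs; sum ranks with positive sign and with negative sign.
W+ = 3.5 + 1.5 + 1.5 + 7.5 + 10.5 + 5.5 = 30
W- = 7.5 + 10.5 + 10.5 + 10.5 + 3.5 + 5.5 = 48
(Check: W+ + W- = 78 should equal n(n+1)/2 = 78.)
Step 4: Test statistic W = min(W+, W-) = 30.
Step 5: Ties in |d|, so use the tie-corrected normal approximation.
        E[W] = n(n+1)/4 = 12*13/4 = 39.
        Tie groups: |d|=1 (t=2), |d|=3 (t=2), |d|=6 (t=2), |d|=7 (t=2), |d|=8 (t=4); sum(t^3 - t) = 84.
        Var[W] = n(n+1)(2n+1)/24 - sum(t^3-t)/48 = 3900/24 - 84/48 = 160.75.
        z = (W - E[W]) / sqrt(Var[W]) = (30 - 39) / 12.6787 = -0.7099.
        Two-sided p = 2*Phi(z) = 0.477797.
Step 6: alpha = 0.1. fail to reject H0.

W+ = 30, W- = 48, W = min = 30, p = 0.477797, fail to reject H0.


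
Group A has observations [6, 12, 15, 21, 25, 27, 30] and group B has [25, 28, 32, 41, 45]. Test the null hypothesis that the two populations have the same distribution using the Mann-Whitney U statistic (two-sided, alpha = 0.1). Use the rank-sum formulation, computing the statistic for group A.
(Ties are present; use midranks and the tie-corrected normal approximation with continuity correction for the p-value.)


Step 1: Combine and sort all 12 observations; assign midranks.
sorted (value, group): (6,X), (12,X), (15,X), (21,X), (25,X), (25,Y), (27,X), (28,Y), (30,X), (32,Y), (41,Y), (45,Y)
ranks: 6->1, 12->2, 15->3, 21->4, 25->5.5, 25->5.5, 27->7, 28->8, 30->9, 32->10, 41->11, 45->12
Step 2: Rank sum for X: R1 = 1 + 2 + 3 + 4 + 5.5 + 7 + 9 = 31.5.
Step 3: U_X = R1 - n1(n1+1)/2 = 31.5 - 7*8/2 = 31.5 - 28 = 3.5.
       U_Y = n1*n2 - U_X = 35 - 3.5 = 31.5.
Step 4: Ties are present, so use the tie-corrected normal approximation (with continuity correction) for the p-value.
Step 5: p-value = 0.028075; compare to alpha = 0.1. reject H0.

U_X = 3.5, p = 0.028075, reject H0 at alpha = 0.1.


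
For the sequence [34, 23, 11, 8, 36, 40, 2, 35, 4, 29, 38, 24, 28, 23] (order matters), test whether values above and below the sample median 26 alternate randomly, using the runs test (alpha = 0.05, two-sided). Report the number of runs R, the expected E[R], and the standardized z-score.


Step 1: Compute median = 26; label A = above, B = below.
Labels in order: ABBBAABABAABAB  (n_A = 7, n_B = 7)
Step 2: Count runs R = 10.
Step 3: Under H0 (random ordering), E[R] = 2*n_A*n_B/(n_A+n_B) + 1 = 2*7*7/14 + 1 = 8.0000.
        Var[R] = 2*n_A*n_B*(2*n_A*n_B - n_A - n_B) / ((n_A+n_B)^2 * (n_A+n_B-1)) = 8232/2548 = 3.2308.
        SD[R] = 1.7974.
Step 4: Continuity-corrected z = (R - 0.5 - E[R]) / SD[R] = (10 - 0.5 - 8.0000) / 1.7974 = 0.8345.
Step 5: Two-sided p-value via normal approximation = 2*(1 - Phi(|z|)) = 0.403986.
Step 6: alpha = 0.05. fail to reject H0.

R = 10, z = 0.8345, p = 0.403986, fail to reject H0.
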